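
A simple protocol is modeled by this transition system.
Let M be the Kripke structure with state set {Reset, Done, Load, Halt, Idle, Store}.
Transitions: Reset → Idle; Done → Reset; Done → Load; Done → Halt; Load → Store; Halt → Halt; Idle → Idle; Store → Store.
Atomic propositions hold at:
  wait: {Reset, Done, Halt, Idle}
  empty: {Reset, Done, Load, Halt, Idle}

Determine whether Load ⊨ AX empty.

Sat(AX empty) = {s : every successor in {Reset, Done, Load, Halt, Idle}} = {Reset, Done, Halt, Idle}
Load ∉ Sat(AX empty) = {Reset, Done, Halt, Idle}, so the formula does not hold at Load.

No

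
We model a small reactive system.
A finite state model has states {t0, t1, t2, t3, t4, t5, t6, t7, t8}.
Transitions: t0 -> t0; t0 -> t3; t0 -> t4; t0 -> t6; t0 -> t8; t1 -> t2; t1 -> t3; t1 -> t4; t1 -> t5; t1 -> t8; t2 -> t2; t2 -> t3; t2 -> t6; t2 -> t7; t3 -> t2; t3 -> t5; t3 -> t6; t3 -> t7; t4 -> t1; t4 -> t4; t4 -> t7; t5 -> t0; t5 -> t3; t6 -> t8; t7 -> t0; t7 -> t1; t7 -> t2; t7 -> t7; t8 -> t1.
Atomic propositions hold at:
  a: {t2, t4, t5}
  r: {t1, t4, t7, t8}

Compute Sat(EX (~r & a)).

{t1, t2, t3, t7}

Sat(~r) = {t0, t2, t3, t5, t6}
Sat(~r & a) = {t2, t5}
Sat(EX (~r & a)) = {s : some successor in {t2, t5}} = {t1, t2, t3, t7}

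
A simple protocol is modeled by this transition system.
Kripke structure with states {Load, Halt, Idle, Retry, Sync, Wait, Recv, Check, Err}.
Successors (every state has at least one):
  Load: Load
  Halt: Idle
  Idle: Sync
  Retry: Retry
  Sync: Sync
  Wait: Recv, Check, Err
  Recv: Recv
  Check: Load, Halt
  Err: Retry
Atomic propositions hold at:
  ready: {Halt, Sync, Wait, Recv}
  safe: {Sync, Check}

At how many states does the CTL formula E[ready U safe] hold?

3

E[ready U safe]: least fixpoint, start Z0 = Sat(safe) = {Sync, Check}, add states in Sat(ready) with some successor in Z. Z1 = {Sync, Wait, Check}; fixed.
Sat(E[ready U safe]) = {Sync, Wait, Check}
|Sat(E[ready U safe])| = |{Sync, Wait, Check}| = 3.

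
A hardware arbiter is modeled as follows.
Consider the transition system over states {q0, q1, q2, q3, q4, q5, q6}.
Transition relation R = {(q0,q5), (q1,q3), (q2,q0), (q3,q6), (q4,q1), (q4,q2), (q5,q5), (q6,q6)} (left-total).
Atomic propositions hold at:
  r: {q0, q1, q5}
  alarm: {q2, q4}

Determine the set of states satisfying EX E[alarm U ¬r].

{q1, q3, q4, q6}

Sat(¬r) = {q2, q3, q4, q6}
E[alarm U ¬r]: least fixpoint, start Z0 = Sat(¬r) = {q2, q3, q4, q6}, add states in Sat(alarm) with some successor in Z. Already a fixed point.
Sat(E[alarm U ¬r]) = {q2, q3, q4, q6}
Sat(EX E[alarm U ¬r]) = {s : some successor in {q2, q3, q4, q6}} = {q1, q3, q4, q6}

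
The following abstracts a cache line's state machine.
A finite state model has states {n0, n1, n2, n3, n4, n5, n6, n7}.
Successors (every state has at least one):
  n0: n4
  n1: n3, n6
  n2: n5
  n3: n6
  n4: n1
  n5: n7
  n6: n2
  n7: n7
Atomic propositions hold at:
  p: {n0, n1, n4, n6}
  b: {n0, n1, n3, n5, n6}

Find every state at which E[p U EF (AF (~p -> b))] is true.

Sat(~p) = {n2, n3, n5, n7}
Sat(~p -> b) = {n0, n1, n3, n4, n5, n6}
AF (~p -> b): least fixpoint, start Z0 = {n0, n1, n3, n4, n5, n6}, add states with every successor in Z. Z1 = {n0, n1, n2, n3, n4, n5, n6}; fixed.
Sat(AF (~p -> b)) = {n0, n1, n2, n3, n4, n5, n6}
EF (AF (~p -> b)): least fixpoint, start Z0 = {n0, n1, n2, n3, n4, n5, n6}, add states with some successor in Z. Already a fixed point.
Sat(EF (AF (~p -> b))) = {n0, n1, n2, n3, n4, n5, n6}
E[p U EF (AF (~p -> b))]: least fixpoint, start Z0 = Sat(EF (AF (~p -> b))) = {n0, n1, n2, n3, n4, n5, n6}, add states in Sat(p) with some successor in Z. Already a fixed point.
Sat(E[p U EF (AF (~p -> b))]) = {n0, n1, n2, n3, n4, n5, n6}

{n0, n1, n2, n3, n4, n5, n6}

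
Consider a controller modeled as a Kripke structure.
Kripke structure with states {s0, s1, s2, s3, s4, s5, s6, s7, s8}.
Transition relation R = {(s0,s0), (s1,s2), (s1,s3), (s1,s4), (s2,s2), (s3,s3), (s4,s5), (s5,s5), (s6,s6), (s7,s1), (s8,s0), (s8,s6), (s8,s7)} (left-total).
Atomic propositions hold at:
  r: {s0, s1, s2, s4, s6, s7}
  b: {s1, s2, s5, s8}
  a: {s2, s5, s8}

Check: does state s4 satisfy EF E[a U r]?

Yes

E[a U r]: least fixpoint, start Z0 = Sat(r) = {s0, s1, s2, s4, s6, s7}, add states in Sat(a) with some successor in Z. Z1 = {s0, s1, s2, s4, s6, s7, s8}; fixed.
Sat(E[a U r]) = {s0, s1, s2, s4, s6, s7, s8}
EF E[a U r]: least fixpoint, start Z0 = {s0, s1, s2, s4, s6, s7, s8}, add states with some successor in Z. Already a fixed point.
Sat(EF E[a U r]) = {s0, s1, s2, s4, s6, s7, s8}
s4 ∈ Sat(EF E[a U r]) = {s0, s1, s2, s4, s6, s7, s8}, so the formula holds at s4.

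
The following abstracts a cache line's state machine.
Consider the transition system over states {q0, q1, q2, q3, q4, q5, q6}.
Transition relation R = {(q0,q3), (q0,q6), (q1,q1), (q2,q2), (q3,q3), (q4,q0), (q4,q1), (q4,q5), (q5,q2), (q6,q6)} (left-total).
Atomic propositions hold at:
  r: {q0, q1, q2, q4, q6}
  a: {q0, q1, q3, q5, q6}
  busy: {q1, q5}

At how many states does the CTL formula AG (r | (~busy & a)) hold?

Sat(~busy) = {q0, q2, q3, q4, q6}
Sat(~busy & a) = {q0, q3, q6}
Sat(r | (~busy & a)) = {q0, q1, q2, q3, q4, q6}
AG (r | (~busy & a)): greatest fixpoint, start Z0 = {q0, q1, q2, q3, q4, q6}, keep only states in Sat with every successor in Z. Z1 = {q0, q1, q2, q3, q6}; fixed.
Sat(AG (r | (~busy & a))) = {q0, q1, q2, q3, q6}
|Sat(AG (r | (~busy & a)))| = |{q0, q1, q2, q3, q6}| = 5.

5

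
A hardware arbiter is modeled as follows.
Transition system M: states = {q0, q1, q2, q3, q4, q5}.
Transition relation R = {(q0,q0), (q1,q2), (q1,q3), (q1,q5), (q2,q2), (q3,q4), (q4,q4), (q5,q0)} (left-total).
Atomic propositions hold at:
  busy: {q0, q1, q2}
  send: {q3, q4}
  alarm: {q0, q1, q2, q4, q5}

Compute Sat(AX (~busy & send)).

{q3, q4}

Sat(~busy) = {q3, q4, q5}
Sat(~busy & send) = {q3, q4}
Sat(AX (~busy & send)) = {s : every successor in {q3, q4}} = {q3, q4}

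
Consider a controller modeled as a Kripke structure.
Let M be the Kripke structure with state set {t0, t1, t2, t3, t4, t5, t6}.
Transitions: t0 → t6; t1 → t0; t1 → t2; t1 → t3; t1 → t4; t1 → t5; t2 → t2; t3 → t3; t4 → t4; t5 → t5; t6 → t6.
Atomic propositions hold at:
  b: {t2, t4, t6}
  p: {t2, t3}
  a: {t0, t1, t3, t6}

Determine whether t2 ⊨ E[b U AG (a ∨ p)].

Yes

Sat(a ∨ p) = {t0, t1, t2, t3, t6}
AG (a ∨ p): greatest fixpoint, start Z0 = {t0, t1, t2, t3, t6}, keep only states in Sat with every successor in Z. Z1 = {t0, t2, t3, t6}; fixed.
Sat(AG (a ∨ p)) = {t0, t2, t3, t6}
E[b U AG (a ∨ p)]: least fixpoint, start Z0 = Sat(AG (a ∨ p)) = {t0, t2, t3, t6}, add states in Sat(b) with some successor in Z. Already a fixed point.
Sat(E[b U AG (a ∨ p)]) = {t0, t2, t3, t6}
t2 ∈ Sat(E[b U AG (a ∨ p)]) = {t0, t2, t3, t6}, so the formula holds at t2.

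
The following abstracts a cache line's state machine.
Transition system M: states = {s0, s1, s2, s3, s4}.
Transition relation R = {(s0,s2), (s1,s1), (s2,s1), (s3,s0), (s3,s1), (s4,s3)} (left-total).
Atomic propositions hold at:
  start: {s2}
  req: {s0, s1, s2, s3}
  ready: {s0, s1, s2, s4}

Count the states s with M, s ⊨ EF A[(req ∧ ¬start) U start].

4

Sat(¬start) = {s0, s1, s3, s4}
Sat(req ∧ ¬start) = {s0, s1, s3}
A[(req ∧ ¬start) U start]: least fixpoint, start Z0 = Sat(start) = {s2}, add states in Sat(req ∧ ¬start) with every successor in Z. Z1 = {s0, s2}; fixed.
Sat(A[(req ∧ ¬start) U start]) = {s0, s2}
EF A[(req ∧ ¬start) U start]: least fixpoint, start Z0 = {s0, s2}, add states with some successor in Z. Z1 = {s0, s2, s3}; Z2 = {s0, s2, s3, s4}; fixed.
Sat(EF A[(req ∧ ¬start) U start]) = {s0, s2, s3, s4}
|Sat(EF A[(req ∧ ¬start) U start])| = |{s0, s2, s3, s4}| = 4.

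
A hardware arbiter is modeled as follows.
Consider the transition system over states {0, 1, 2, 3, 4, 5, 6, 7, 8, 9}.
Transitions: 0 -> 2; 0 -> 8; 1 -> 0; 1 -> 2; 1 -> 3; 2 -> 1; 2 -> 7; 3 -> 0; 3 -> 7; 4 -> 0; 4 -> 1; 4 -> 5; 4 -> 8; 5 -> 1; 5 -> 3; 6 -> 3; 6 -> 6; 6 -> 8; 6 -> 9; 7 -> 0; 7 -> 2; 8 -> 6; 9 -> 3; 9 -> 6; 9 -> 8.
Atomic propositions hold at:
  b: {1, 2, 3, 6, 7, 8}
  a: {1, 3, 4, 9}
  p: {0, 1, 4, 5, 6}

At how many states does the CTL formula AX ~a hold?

4

Sat(~a) = {0, 2, 5, 6, 7, 8}
Sat(AX ~a) = {s : every successor in {0, 2, 5, 6, 7, 8}} = {0, 3, 7, 8}
|Sat(AX ~a)| = |{0, 3, 7, 8}| = 4.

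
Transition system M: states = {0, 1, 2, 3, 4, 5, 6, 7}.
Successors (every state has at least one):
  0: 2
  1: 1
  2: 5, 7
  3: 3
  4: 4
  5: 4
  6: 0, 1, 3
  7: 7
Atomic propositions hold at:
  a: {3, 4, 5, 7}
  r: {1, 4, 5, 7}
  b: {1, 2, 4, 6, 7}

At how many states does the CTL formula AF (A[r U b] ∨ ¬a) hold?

7

A[r U b]: least fixpoint, start Z0 = Sat(b) = {1, 2, 4, 6, 7}, add states in Sat(r) with every successor in Z. Z1 = {1, 2, 4, 5, 6, 7}; fixed.
Sat(A[r U b]) = {1, 2, 4, 5, 6, 7}
Sat(¬a) = {0, 1, 2, 6}
Sat(A[r U b] ∨ ¬a) = {0, 1, 2, 4, 5, 6, 7}
AF (A[r U b] ∨ ¬a): least fixpoint, start Z0 = {0, 1, 2, 4, 5, 6, 7}, add states with every successor in Z. Already a fixed point.
Sat(AF (A[r U b] ∨ ¬a)) = {0, 1, 2, 4, 5, 6, 7}
|Sat(AF (A[r U b] ∨ ¬a))| = |{0, 1, 2, 4, 5, 6, 7}| = 7.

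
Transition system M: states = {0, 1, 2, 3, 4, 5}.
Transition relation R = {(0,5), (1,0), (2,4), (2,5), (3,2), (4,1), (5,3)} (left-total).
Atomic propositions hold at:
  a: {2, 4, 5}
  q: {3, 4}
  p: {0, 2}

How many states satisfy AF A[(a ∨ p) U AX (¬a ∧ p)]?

Sat(a ∨ p) = {0, 2, 4, 5}
Sat(¬a) = {0, 1, 3}
Sat(¬a ∧ p) = {0}
Sat(AX (¬a ∧ p)) = {s : every successor in {0}} = {1}
A[(a ∨ p) U AX (¬a ∧ p)]: least fixpoint, start Z0 = Sat(AX (¬a ∧ p)) = {1}, add states in Sat(a ∨ p) with every successor in Z. Z1 = {1, 4}; fixed.
Sat(A[(a ∨ p) U AX (¬a ∧ p)]) = {1, 4}
AF A[(a ∨ p) U AX (¬a ∧ p)]: least fixpoint, start Z0 = {1, 4}, add states with every successor in Z. Already a fixed point.
Sat(AF A[(a ∨ p) U AX (¬a ∧ p)]) = {1, 4}
|Sat(AF A[(a ∨ p) U AX (¬a ∧ p)])| = |{1, 4}| = 2.

2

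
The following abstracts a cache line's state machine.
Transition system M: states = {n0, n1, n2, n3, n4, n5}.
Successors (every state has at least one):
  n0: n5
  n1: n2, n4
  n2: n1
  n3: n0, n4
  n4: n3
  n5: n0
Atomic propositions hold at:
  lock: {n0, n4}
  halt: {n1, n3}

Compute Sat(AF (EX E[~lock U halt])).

{n1, n2, n4}

Sat(~lock) = {n1, n2, n3, n5}
E[~lock U halt]: least fixpoint, start Z0 = Sat(halt) = {n1, n3}, add states in Sat(~lock) with some successor in Z. Z1 = {n1, n2, n3}; fixed.
Sat(E[~lock U halt]) = {n1, n2, n3}
Sat(EX E[~lock U halt]) = {s : some successor in {n1, n2, n3}} = {n1, n2, n4}
AF (EX E[~lock U halt]): least fixpoint, start Z0 = {n1, n2, n4}, add states with every successor in Z. Already a fixed point.
Sat(AF (EX E[~lock U halt])) = {n1, n2, n4}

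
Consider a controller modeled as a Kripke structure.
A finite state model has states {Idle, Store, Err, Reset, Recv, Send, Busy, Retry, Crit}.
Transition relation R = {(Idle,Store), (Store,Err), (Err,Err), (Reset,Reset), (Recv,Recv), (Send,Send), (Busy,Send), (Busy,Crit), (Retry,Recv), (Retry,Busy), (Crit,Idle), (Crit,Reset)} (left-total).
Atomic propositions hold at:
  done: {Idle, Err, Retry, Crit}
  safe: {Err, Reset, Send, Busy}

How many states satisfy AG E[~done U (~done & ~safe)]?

1

Sat(~done) = {Store, Reset, Recv, Send, Busy}
Sat(~safe) = {Idle, Store, Recv, Retry, Crit}
Sat(~done & ~safe) = {Store, Recv}
E[~done U (~done & ~safe)]: least fixpoint, start Z0 = Sat((~done & ~safe)) = {Store, Recv}, add states in Sat(~done) with some successor in Z. Already a fixed point.
Sat(E[~done U (~done & ~safe)]) = {Store, Recv}
AG E[~done U (~done & ~safe)]: greatest fixpoint, start Z0 = {Store, Recv}, keep only states in Sat with every successor in Z. Z1 = {Recv}; fixed.
Sat(AG E[~done U (~done & ~safe)]) = {Recv}
|Sat(AG E[~done U (~done & ~safe)])| = |{Recv}| = 1.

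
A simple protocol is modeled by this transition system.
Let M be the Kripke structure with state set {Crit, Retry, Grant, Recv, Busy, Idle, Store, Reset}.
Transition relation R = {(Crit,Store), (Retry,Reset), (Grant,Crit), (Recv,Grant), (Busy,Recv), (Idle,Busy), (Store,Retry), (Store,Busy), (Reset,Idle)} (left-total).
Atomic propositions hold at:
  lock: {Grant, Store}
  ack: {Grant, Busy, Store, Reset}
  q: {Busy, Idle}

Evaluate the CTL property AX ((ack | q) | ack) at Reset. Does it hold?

Yes

Sat(ack | q) = {Grant, Busy, Idle, Store, Reset}
Sat((ack | q) | ack) = {Grant, Busy, Idle, Store, Reset}
Sat(AX ((ack | q) | ack)) = {s : every successor in {Grant, Busy, Idle, Store, Reset}} = {Crit, Retry, Recv, Idle, Reset}
Reset ∈ Sat(AX ((ack | q) | ack)) = {Crit, Retry, Recv, Idle, Reset}, so the formula holds at Reset.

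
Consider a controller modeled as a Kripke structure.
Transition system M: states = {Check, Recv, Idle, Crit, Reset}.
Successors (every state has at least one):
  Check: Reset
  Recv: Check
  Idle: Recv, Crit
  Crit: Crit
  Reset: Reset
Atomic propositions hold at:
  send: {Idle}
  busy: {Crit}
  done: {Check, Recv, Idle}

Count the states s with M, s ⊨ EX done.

Sat(EX done) = {s : some successor in {Check, Recv, Idle}} = {Recv, Idle}
|Sat(EX done)| = |{Recv, Idle}| = 2.

2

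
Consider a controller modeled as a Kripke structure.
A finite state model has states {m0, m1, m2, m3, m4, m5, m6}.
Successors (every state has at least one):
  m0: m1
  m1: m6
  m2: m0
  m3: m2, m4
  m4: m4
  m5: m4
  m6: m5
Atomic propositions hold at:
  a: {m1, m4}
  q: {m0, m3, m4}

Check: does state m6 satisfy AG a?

AG a: greatest fixpoint, start Z0 = {m1, m4}, keep only states in Sat with every successor in Z. Z1 = {m4}; fixed.
Sat(AG a) = {m4}
m6 ∉ Sat(AG a) = {m4}, so the formula does not hold at m6.

No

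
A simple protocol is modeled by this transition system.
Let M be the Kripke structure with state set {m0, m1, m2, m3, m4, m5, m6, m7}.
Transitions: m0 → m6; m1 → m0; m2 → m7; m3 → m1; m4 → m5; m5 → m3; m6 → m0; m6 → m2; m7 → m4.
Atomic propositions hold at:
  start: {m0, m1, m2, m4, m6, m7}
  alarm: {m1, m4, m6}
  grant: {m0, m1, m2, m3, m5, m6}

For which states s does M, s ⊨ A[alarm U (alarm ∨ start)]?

{m0, m1, m2, m4, m6, m7}

Sat(alarm ∨ start) = {m0, m1, m2, m4, m6, m7}
A[alarm U (alarm ∨ start)]: least fixpoint, start Z0 = Sat((alarm ∨ start)) = {m0, m1, m2, m4, m6, m7}, add states in Sat(alarm) with every successor in Z. Already a fixed point.
Sat(A[alarm U (alarm ∨ start)]) = {m0, m1, m2, m4, m6, m7}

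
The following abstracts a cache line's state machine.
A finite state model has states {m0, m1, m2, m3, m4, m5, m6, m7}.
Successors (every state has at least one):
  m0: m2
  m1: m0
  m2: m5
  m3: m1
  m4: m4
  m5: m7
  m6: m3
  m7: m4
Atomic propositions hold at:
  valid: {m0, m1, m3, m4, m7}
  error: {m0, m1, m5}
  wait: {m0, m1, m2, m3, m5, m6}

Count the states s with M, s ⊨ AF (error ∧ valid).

Sat(error ∧ valid) = {m0, m1}
AF (error ∧ valid): least fixpoint, start Z0 = {m0, m1}, add states with every successor in Z. Z1 = {m0, m1, m3}; Z2 = {m0, m1, m3, m6}; fixed.
Sat(AF (error ∧ valid)) = {m0, m1, m3, m6}
|Sat(AF (error ∧ valid))| = |{m0, m1, m3, m6}| = 4.

4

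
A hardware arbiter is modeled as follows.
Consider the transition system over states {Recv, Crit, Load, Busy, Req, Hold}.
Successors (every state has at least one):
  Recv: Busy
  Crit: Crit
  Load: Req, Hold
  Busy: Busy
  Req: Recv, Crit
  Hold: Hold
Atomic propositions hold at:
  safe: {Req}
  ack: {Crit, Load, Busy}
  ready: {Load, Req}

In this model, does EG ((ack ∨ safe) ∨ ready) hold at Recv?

Sat(ack ∨ safe) = {Crit, Load, Busy, Req}
Sat((ack ∨ safe) ∨ ready) = {Crit, Load, Busy, Req}
EG ((ack ∨ safe) ∨ ready): greatest fixpoint, start Z0 = {Crit, Load, Busy, Req}, keep only states in Sat with some successor in Z. Already a fixed point.
Sat(EG ((ack ∨ safe) ∨ ready)) = {Crit, Load, Busy, Req}
Recv ∉ Sat(EG ((ack ∨ safe) ∨ ready)) = {Crit, Load, Busy, Req}, so the formula does not hold at Recv.

No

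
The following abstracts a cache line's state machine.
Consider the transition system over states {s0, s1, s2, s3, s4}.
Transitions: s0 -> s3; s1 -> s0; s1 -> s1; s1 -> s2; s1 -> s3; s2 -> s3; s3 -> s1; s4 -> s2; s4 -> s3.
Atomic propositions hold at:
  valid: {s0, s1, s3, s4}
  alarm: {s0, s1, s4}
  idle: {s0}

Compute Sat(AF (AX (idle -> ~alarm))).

Sat(~alarm) = {s2, s3}
Sat(idle -> ~alarm) = {s1, s2, s3, s4}
Sat(AX (idle -> ~alarm)) = {s : every successor in {s1, s2, s3, s4}} = {s0, s2, s3, s4}
AF (AX (idle -> ~alarm)): least fixpoint, start Z0 = {s0, s2, s3, s4}, add states with every successor in Z. Already a fixed point.
Sat(AF (AX (idle -> ~alarm))) = {s0, s2, s3, s4}

{s0, s2, s3, s4}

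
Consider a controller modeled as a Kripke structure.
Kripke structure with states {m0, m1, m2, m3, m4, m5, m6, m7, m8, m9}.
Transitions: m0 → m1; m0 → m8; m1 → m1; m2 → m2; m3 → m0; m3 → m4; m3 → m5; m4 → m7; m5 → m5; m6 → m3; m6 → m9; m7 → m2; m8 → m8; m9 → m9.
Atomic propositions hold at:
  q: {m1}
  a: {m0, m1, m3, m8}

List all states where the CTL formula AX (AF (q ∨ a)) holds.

Sat(q ∨ a) = {m0, m1, m3, m8}
AF (q ∨ a): least fixpoint, start Z0 = {m0, m1, m3, m8}, add states with every successor in Z. Already a fixed point.
Sat(AF (q ∨ a)) = {m0, m1, m3, m8}
Sat(AX (AF (q ∨ a))) = {s : every successor in {m0, m1, m3, m8}} = {m0, m1, m8}

{m0, m1, m8}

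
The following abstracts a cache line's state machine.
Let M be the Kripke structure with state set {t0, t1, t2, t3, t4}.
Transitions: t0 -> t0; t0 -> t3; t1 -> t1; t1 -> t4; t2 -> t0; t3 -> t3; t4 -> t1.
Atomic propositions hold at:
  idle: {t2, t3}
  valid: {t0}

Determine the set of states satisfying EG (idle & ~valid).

{t3}

Sat(~valid) = {t1, t2, t3, t4}
Sat(idle & ~valid) = {t2, t3}
EG (idle & ~valid): greatest fixpoint, start Z0 = {t2, t3}, keep only states in Sat with some successor in Z. Z1 = {t3}; fixed.
Sat(EG (idle & ~valid)) = {t3}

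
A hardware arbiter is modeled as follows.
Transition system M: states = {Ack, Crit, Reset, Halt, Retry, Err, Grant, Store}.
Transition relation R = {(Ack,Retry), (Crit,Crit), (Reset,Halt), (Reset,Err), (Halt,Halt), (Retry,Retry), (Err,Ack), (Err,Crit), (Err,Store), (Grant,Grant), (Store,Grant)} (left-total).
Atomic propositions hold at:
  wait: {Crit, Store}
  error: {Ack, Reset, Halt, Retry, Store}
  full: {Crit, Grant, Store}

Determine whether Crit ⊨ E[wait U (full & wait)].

Yes

Sat(full & wait) = {Crit, Store}
E[wait U (full & wait)]: least fixpoint, start Z0 = Sat((full & wait)) = {Crit, Store}, add states in Sat(wait) with some successor in Z. Already a fixed point.
Sat(E[wait U (full & wait)]) = {Crit, Store}
Crit ∈ Sat(E[wait U (full & wait)]) = {Crit, Store}, so the formula holds at Crit.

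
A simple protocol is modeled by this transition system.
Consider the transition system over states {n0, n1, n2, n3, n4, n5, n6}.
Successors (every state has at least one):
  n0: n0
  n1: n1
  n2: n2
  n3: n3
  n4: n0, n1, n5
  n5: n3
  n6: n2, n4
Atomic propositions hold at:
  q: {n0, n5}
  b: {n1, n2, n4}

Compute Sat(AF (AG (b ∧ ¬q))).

Sat(¬q) = {n1, n2, n3, n4, n6}
Sat(b ∧ ¬q) = {n1, n2, n4}
AG (b ∧ ¬q): greatest fixpoint, start Z0 = {n1, n2, n4}, keep only states in Sat with every successor in Z. Z1 = {n1, n2}; fixed.
Sat(AG (b ∧ ¬q)) = {n1, n2}
AF (AG (b ∧ ¬q)): least fixpoint, start Z0 = {n1, n2}, add states with every successor in Z. Already a fixed point.
Sat(AF (AG (b ∧ ¬q))) = {n1, n2}

{n1, n2}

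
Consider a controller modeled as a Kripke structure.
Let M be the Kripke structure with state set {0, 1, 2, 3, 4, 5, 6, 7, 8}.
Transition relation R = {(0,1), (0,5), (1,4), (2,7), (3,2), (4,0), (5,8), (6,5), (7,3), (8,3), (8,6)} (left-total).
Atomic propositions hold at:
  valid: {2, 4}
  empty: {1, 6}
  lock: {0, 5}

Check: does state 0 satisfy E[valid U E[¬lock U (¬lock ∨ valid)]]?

No

Sat(¬lock) = {1, 2, 3, 4, 6, 7, 8}
Sat(¬lock ∨ valid) = {1, 2, 3, 4, 6, 7, 8}
E[¬lock U (¬lock ∨ valid)]: least fixpoint, start Z0 = Sat((¬lock ∨ valid)) = {1, 2, 3, 4, 6, 7, 8}, add states in Sat(¬lock) with some successor in Z. Already a fixed point.
Sat(E[¬lock U (¬lock ∨ valid)]) = {1, 2, 3, 4, 6, 7, 8}
E[valid U E[¬lock U (¬lock ∨ valid)]]: least fixpoint, start Z0 = Sat(E[¬lock U (¬lock ∨ valid)]) = {1, 2, 3, 4, 6, 7, 8}, add states in Sat(valid) with some successor in Z. Already a fixed point.
Sat(E[valid U E[¬lock U (¬lock ∨ valid)]]) = {1, 2, 3, 4, 6, 7, 8}
0 ∉ Sat(E[valid U E[¬lock U (¬lock ∨ valid)]]) = {1, 2, 3, 4, 6, 7, 8}, so the formula does not hold at 0.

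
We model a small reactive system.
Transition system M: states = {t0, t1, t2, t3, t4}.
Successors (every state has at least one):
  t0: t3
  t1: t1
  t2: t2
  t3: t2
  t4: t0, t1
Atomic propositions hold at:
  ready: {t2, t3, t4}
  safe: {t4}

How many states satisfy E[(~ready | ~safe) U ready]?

4

Sat(~ready) = {t0, t1}
Sat(~safe) = {t0, t1, t2, t3}
Sat(~ready | ~safe) = {t0, t1, t2, t3}
E[(~ready | ~safe) U ready]: least fixpoint, start Z0 = Sat(ready) = {t2, t3, t4}, add states in Sat(~ready | ~safe) with some successor in Z. Z1 = {t0, t2, t3, t4}; fixed.
Sat(E[(~ready | ~safe) U ready]) = {t0, t2, t3, t4}
|Sat(E[(~ready | ~safe) U ready])| = |{t0, t2, t3, t4}| = 4.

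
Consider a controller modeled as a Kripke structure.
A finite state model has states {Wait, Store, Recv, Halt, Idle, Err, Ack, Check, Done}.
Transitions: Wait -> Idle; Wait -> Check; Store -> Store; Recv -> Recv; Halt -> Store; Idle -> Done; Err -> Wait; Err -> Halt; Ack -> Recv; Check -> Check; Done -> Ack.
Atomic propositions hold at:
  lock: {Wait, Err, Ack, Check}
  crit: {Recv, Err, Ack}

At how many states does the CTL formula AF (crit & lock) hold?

Sat(crit & lock) = {Err, Ack}
AF (crit & lock): least fixpoint, start Z0 = {Err, Ack}, add states with every successor in Z. Z1 = {Err, Ack, Done}; Z2 = {Idle, Err, Ack, Done}; fixed.
Sat(AF (crit & lock)) = {Idle, Err, Ack, Done}
|Sat(AF (crit & lock))| = |{Idle, Err, Ack, Done}| = 4.

4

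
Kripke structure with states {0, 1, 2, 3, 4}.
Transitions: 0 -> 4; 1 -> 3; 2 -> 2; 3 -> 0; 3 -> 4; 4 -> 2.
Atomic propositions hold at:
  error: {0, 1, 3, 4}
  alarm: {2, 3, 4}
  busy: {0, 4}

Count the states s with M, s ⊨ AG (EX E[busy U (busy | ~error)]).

4

Sat(~error) = {2}
Sat(busy | ~error) = {0, 2, 4}
E[busy U (busy | ~error)]: least fixpoint, start Z0 = Sat((busy | ~error)) = {0, 2, 4}, add states in Sat(busy) with some successor in Z. Already a fixed point.
Sat(E[busy U (busy | ~error)]) = {0, 2, 4}
Sat(EX E[busy U (busy | ~error)]) = {s : some successor in {0, 2, 4}} = {0, 2, 3, 4}
AG (EX E[busy U (busy | ~error)]): greatest fixpoint, start Z0 = {0, 2, 3, 4}, keep only states in Sat with every successor in Z. Already a fixed point.
Sat(AG (EX E[busy U (busy | ~error)])) = {0, 2, 3, 4}
|Sat(AG (EX E[busy U (busy | ~error)]))| = |{0, 2, 3, 4}| = 4.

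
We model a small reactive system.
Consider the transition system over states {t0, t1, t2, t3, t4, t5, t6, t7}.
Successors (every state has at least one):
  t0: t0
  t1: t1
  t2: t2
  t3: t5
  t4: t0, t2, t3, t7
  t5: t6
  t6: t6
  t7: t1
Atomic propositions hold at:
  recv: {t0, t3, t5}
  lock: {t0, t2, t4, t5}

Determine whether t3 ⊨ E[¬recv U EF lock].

Sat(¬recv) = {t1, t2, t4, t6, t7}
EF lock: least fixpoint, start Z0 = {t0, t2, t4, t5}, add states with some successor in Z. Z1 = {t0, t2, t3, t4, t5}; fixed.
Sat(EF lock) = {t0, t2, t3, t4, t5}
E[¬recv U EF lock]: least fixpoint, start Z0 = Sat(EF lock) = {t0, t2, t3, t4, t5}, add states in Sat(¬recv) with some successor in Z. Already a fixed point.
Sat(E[¬recv U EF lock]) = {t0, t2, t3, t4, t5}
t3 ∈ Sat(E[¬recv U EF lock]) = {t0, t2, t3, t4, t5}, so the formula holds at t3.

Yes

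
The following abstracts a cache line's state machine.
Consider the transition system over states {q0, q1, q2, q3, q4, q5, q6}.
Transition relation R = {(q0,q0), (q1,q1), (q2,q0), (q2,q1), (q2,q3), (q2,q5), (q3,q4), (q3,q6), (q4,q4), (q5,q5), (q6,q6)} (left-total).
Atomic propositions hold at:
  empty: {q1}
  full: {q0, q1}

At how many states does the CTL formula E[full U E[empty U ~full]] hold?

Sat(~full) = {q2, q3, q4, q5, q6}
E[empty U ~full]: least fixpoint, start Z0 = Sat(~full) = {q2, q3, q4, q5, q6}, add states in Sat(empty) with some successor in Z. Already a fixed point.
Sat(E[empty U ~full]) = {q2, q3, q4, q5, q6}
E[full U E[empty U ~full]]: least fixpoint, start Z0 = Sat(E[empty U ~full]) = {q2, q3, q4, q5, q6}, add states in Sat(full) with some successor in Z. Already a fixed point.
Sat(E[full U E[empty U ~full]]) = {q2, q3, q4, q5, q6}
|Sat(E[full U E[empty U ~full]])| = |{q2, q3, q4, q5, q6}| = 5.

5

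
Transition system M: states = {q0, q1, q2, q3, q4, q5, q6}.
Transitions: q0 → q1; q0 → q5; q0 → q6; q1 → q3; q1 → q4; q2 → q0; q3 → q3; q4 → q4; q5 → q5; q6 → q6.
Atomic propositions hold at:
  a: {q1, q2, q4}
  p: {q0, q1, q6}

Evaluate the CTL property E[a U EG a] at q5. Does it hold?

EG a: greatest fixpoint, start Z0 = {q1, q2, q4}, keep only states in Sat with some successor in Z. Z1 = {q1, q4}; fixed.
Sat(EG a) = {q1, q4}
E[a U EG a]: least fixpoint, start Z0 = Sat(EG a) = {q1, q4}, add states in Sat(a) with some successor in Z. Already a fixed point.
Sat(E[a U EG a]) = {q1, q4}
q5 ∉ Sat(E[a U EG a]) = {q1, q4}, so the formula does not hold at q5.

No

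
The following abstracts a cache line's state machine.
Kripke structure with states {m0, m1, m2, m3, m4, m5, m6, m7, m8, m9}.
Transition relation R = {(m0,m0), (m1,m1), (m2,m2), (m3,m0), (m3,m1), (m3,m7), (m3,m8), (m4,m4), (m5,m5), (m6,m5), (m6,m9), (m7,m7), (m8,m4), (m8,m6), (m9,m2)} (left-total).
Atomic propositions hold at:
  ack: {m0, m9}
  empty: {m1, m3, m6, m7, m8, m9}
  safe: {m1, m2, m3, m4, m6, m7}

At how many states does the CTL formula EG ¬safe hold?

2

Sat(¬safe) = {m0, m5, m8, m9}
EG ¬safe: greatest fixpoint, start Z0 = {m0, m5, m8, m9}, keep only states in Sat with some successor in Z. Z1 = {m0, m5}; fixed.
Sat(EG ¬safe) = {m0, m5}
|Sat(EG ¬safe)| = |{m0, m5}| = 2.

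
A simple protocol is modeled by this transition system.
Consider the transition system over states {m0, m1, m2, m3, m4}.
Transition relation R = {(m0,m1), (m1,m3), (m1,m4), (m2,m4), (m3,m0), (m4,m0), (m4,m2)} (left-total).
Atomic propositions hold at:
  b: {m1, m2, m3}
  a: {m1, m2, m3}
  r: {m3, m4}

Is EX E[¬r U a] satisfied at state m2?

Sat(¬r) = {m0, m1, m2}
E[¬r U a]: least fixpoint, start Z0 = Sat(a) = {m1, m2, m3}, add states in Sat(¬r) with some successor in Z. Z1 = {m0, m1, m2, m3}; fixed.
Sat(E[¬r U a]) = {m0, m1, m2, m3}
Sat(EX E[¬r U a]) = {s : some successor in {m0, m1, m2, m3}} = {m0, m1, m3, m4}
m2 ∉ Sat(EX E[¬r U a]) = {m0, m1, m3, m4}, so the formula does not hold at m2.

No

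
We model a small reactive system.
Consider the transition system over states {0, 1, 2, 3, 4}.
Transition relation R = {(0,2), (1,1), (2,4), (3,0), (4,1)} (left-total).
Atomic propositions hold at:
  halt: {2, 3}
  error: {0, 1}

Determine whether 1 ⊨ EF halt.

No

EF halt: least fixpoint, start Z0 = {2, 3}, add states with some successor in Z. Z1 = {0, 2, 3}; fixed.
Sat(EF halt) = {0, 2, 3}
1 ∉ Sat(EF halt) = {0, 2, 3}, so the formula does not hold at 1.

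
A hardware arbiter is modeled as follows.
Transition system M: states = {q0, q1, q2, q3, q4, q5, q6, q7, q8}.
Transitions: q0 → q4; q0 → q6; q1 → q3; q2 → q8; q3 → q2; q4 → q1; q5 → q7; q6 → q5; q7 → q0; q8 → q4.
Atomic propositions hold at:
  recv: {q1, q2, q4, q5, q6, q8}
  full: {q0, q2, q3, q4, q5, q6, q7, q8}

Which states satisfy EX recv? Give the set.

Sat(EX recv) = {s : some successor in {q1, q2, q4, q5, q6, q8}} = {q0, q2, q3, q4, q6, q8}

{q0, q2, q3, q4, q6, q8}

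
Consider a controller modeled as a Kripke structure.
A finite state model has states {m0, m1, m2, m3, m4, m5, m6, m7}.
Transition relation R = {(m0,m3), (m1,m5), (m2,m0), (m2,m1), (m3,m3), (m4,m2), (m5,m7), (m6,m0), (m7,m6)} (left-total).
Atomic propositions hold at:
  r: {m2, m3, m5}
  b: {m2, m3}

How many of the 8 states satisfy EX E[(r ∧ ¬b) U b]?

3

Sat(¬b) = {m0, m1, m4, m5, m6, m7}
Sat(r ∧ ¬b) = {m5}
E[(r ∧ ¬b) U b]: least fixpoint, start Z0 = Sat(b) = {m2, m3}, add states in Sat(r ∧ ¬b) with some successor in Z. Already a fixed point.
Sat(E[(r ∧ ¬b) U b]) = {m2, m3}
Sat(EX E[(r ∧ ¬b) U b]) = {s : some successor in {m2, m3}} = {m0, m3, m4}
|Sat(EX E[(r ∧ ¬b) U b])| = |{m0, m3, m4}| = 3.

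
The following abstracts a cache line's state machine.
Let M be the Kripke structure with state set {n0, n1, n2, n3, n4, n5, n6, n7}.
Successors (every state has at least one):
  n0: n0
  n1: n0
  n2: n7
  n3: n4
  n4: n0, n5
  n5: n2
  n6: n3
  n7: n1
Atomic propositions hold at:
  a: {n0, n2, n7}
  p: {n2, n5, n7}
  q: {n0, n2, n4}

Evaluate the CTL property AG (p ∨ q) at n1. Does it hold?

Sat(p ∨ q) = {n0, n2, n4, n5, n7}
AG (p ∨ q): greatest fixpoint, start Z0 = {n0, n2, n4, n5, n7}, keep only states in Sat with every successor in Z. Z1 = {n0, n2, n4, n5}; Z2 = {n0, n4, n5}; Z3 = {n0, n4}; Z4 = {n0}; fixed.
Sat(AG (p ∨ q)) = {n0}
n1 ∉ Sat(AG (p ∨ q)) = {n0}, so the formula does not hold at n1.

No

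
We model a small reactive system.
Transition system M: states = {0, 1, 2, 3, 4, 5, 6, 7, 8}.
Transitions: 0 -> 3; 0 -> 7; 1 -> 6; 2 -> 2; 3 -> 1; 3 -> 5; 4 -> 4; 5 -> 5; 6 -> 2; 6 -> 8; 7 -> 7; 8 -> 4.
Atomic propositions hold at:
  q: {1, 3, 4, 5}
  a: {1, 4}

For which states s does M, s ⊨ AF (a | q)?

{1, 3, 4, 5, 8}

Sat(a | q) = {1, 3, 4, 5}
AF (a | q): least fixpoint, start Z0 = {1, 3, 4, 5}, add states with every successor in Z. Z1 = {1, 3, 4, 5, 8}; fixed.
Sat(AF (a | q)) = {1, 3, 4, 5, 8}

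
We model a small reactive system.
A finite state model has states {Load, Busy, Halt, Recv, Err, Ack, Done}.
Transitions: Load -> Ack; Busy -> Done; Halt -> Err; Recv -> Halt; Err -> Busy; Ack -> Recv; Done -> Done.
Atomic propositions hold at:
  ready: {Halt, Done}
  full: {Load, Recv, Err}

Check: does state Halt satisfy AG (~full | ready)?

Sat(~full) = {Busy, Halt, Ack, Done}
Sat(~full | ready) = {Busy, Halt, Ack, Done}
AG (~full | ready): greatest fixpoint, start Z0 = {Busy, Halt, Ack, Done}, keep only states in Sat with every successor in Z. Z1 = {Busy, Done}; fixed.
Sat(AG (~full | ready)) = {Busy, Done}
Halt ∉ Sat(AG (~full | ready)) = {Busy, Done}, so the formula does not hold at Halt.

No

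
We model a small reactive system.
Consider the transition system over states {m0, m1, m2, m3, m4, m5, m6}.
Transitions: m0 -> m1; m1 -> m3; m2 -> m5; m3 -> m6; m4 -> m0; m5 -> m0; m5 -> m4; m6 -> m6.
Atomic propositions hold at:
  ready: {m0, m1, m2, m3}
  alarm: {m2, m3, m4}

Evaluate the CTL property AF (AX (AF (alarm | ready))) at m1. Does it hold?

Yes

Sat(alarm | ready) = {m0, m1, m2, m3, m4}
AF (alarm | ready): least fixpoint, start Z0 = {m0, m1, m2, m3, m4}, add states with every successor in Z. Z1 = {m0, m1, m2, m3, m4, m5}; fixed.
Sat(AF (alarm | ready)) = {m0, m1, m2, m3, m4, m5}
Sat(AX (AF (alarm | ready))) = {s : every successor in {m0, m1, m2, m3, m4, m5}} = {m0, m1, m2, m4, m5}
AF (AX (AF (alarm | ready))): least fixpoint, start Z0 = {m0, m1, m2, m4, m5}, add states with every successor in Z. Already a fixed point.
Sat(AF (AX (AF (alarm | ready)))) = {m0, m1, m2, m4, m5}
m1 ∈ Sat(AF (AX (AF (alarm | ready)))) = {m0, m1, m2, m4, m5}, so the formula holds at m1.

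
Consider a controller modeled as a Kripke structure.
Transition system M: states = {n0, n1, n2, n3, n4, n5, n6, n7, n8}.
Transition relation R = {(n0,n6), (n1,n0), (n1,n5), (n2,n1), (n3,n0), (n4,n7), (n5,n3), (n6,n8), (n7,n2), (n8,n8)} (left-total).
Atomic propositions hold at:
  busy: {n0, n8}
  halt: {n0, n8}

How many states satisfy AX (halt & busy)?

Sat(halt & busy) = {n0, n8}
Sat(AX (halt & busy)) = {s : every successor in {n0, n8}} = {n3, n6, n8}
|Sat(AX (halt & busy))| = |{n3, n6, n8}| = 3.

3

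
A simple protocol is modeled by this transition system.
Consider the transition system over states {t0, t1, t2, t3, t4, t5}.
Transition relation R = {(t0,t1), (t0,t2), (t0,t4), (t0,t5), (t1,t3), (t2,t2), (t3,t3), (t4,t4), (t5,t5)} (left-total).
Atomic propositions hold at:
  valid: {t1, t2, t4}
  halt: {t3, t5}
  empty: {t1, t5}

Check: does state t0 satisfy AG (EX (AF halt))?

AF halt: least fixpoint, start Z0 = {t3, t5}, add states with every successor in Z. Z1 = {t1, t3, t5}; fixed.
Sat(AF halt) = {t1, t3, t5}
Sat(EX (AF halt)) = {s : some successor in {t1, t3, t5}} = {t0, t1, t3, t5}
AG (EX (AF halt)): greatest fixpoint, start Z0 = {t0, t1, t3, t5}, keep only states in Sat with every successor in Z. Z1 = {t1, t3, t5}; fixed.
Sat(AG (EX (AF halt))) = {t1, t3, t5}
t0 ∉ Sat(AG (EX (AF halt))) = {t1, t3, t5}, so the formula does not hold at t0.

No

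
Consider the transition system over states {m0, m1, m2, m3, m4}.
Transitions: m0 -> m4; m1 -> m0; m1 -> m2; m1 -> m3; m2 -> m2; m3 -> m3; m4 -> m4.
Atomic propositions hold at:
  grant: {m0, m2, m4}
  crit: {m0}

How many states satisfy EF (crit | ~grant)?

Sat(~grant) = {m1, m3}
Sat(crit | ~grant) = {m0, m1, m3}
EF (crit | ~grant): least fixpoint, start Z0 = {m0, m1, m3}, add states with some successor in Z. Already a fixed point.
Sat(EF (crit | ~grant)) = {m0, m1, m3}
|Sat(EF (crit | ~grant))| = |{m0, m1, m3}| = 3.

3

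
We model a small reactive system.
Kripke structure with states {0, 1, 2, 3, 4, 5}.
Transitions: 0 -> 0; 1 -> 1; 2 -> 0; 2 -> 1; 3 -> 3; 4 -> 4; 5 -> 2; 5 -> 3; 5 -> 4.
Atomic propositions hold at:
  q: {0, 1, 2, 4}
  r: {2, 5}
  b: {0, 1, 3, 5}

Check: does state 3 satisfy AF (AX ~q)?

Sat(~q) = {3, 5}
Sat(AX ~q) = {s : every successor in {3, 5}} = {3}
AF (AX ~q): least fixpoint, start Z0 = {3}, add states with every successor in Z. Already a fixed point.
Sat(AF (AX ~q)) = {3}
3 ∈ Sat(AF (AX ~q)) = {3}, so the formula holds at 3.

Yes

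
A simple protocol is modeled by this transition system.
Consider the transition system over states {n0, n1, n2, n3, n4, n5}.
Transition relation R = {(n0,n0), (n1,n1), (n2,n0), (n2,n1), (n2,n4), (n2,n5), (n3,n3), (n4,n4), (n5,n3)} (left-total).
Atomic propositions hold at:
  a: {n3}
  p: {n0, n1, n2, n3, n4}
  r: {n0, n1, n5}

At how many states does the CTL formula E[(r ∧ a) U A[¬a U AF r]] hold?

Sat(r ∧ a) = ∅
Sat(¬a) = {n0, n1, n2, n4, n5}
AF r: least fixpoint, start Z0 = {n0, n1, n5}, add states with every successor in Z. Already a fixed point.
Sat(AF r) = {n0, n1, n5}
A[¬a U AF r]: least fixpoint, start Z0 = Sat(AF r) = {n0, n1, n5}, add states in Sat(¬a) with every successor in Z. Already a fixed point.
Sat(A[¬a U AF r]) = {n0, n1, n5}
E[(r ∧ a) U A[¬a U AF r]]: least fixpoint, start Z0 = Sat(A[¬a U AF r]) = {n0, n1, n5}, add states in Sat(r ∧ a) with some successor in Z. Already a fixed point.
Sat(E[(r ∧ a) U A[¬a U AF r]]) = {n0, n1, n5}
|Sat(E[(r ∧ a) U A[¬a U AF r]])| = |{n0, n1, n5}| = 3.

3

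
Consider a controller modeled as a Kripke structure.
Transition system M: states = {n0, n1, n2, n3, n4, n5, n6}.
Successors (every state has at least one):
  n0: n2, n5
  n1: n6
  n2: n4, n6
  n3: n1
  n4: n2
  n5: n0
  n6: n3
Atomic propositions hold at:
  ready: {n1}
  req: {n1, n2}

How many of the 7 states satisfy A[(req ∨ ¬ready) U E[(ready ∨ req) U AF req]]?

Sat(¬ready) = {n0, n2, n3, n4, n5, n6}
Sat(req ∨ ¬ready) = {n0, n1, n2, n3, n4, n5, n6}
Sat(ready ∨ req) = {n1, n2}
AF req: least fixpoint, start Z0 = {n1, n2}, add states with every successor in Z. Z1 = {n1, n2, n3, n4}; Z2 = {n1, n2, n3, n4, n6}; fixed.
Sat(AF req) = {n1, n2, n3, n4, n6}
E[(ready ∨ req) U AF req]: least fixpoint, start Z0 = Sat(AF req) = {n1, n2, n3, n4, n6}, add states in Sat(ready ∨ req) with some successor in Z. Already a fixed point.
Sat(E[(ready ∨ req) U AF req]) = {n1, n2, n3, n4, n6}
A[(req ∨ ¬ready) U E[(ready ∨ req) U AF req]]: least fixpoint, start Z0 = Sat(E[(ready ∨ req) U AF req]) = {n1, n2, n3, n4, n6}, add states in Sat(req ∨ ¬ready) with every successor in Z. Already a fixed point.
Sat(A[(req ∨ ¬ready) U E[(ready ∨ req) U AF req]]) = {n1, n2, n3, n4, n6}
|Sat(A[(req ∨ ¬ready) U E[(ready ∨ req) U AF req]])| = |{n1, n2, n3, n4, n6}| = 5.

5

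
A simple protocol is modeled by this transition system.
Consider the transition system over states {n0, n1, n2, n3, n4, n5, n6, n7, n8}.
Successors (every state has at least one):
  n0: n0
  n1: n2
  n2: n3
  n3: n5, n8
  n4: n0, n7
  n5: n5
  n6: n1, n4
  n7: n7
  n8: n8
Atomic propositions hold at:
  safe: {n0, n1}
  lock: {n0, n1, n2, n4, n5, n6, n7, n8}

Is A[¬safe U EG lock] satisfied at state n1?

Sat(¬safe) = {n2, n3, n4, n5, n6, n7, n8}
EG lock: greatest fixpoint, start Z0 = {n0, n1, n2, n4, n5, n6, n7, n8}, keep only states in Sat with some successor in Z. Z1 = {n0, n1, n4, n5, n6, n7, n8}; Z2 = {n0, n4, n5, n6, n7, n8}; fixed.
Sat(EG lock) = {n0, n4, n5, n6, n7, n8}
A[¬safe U EG lock]: least fixpoint, start Z0 = Sat(EG lock) = {n0, n4, n5, n6, n7, n8}, add states in Sat(¬safe) with every successor in Z. Z1 = {n0, n3, n4, n5, n6, n7, n8}; Z2 = {n0, n2, n3, n4, n5, n6, n7, n8}; fixed.
Sat(A[¬safe U EG lock]) = {n0, n2, n3, n4, n5, n6, n7, n8}
n1 ∉ Sat(A[¬safe U EG lock]) = {n0, n2, n3, n4, n5, n6, n7, n8}, so the formula does not hold at n1.

No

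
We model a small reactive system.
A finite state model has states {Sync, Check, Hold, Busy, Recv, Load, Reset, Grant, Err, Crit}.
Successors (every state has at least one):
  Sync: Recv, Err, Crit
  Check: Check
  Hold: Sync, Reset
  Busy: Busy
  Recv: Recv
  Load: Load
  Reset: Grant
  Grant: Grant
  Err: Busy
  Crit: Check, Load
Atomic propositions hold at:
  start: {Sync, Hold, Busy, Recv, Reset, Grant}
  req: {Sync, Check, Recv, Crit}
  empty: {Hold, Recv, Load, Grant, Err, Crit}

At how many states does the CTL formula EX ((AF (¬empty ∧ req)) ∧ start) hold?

1

Sat(¬empty) = {Sync, Check, Busy, Reset}
Sat(¬empty ∧ req) = {Sync, Check}
AF (¬empty ∧ req): least fixpoint, start Z0 = {Sync, Check}, add states with every successor in Z. Already a fixed point.
Sat(AF (¬empty ∧ req)) = {Sync, Check}
Sat((AF (¬empty ∧ req)) ∧ start) = {Sync}
Sat(EX ((AF (¬empty ∧ req)) ∧ start)) = {s : some successor in {Sync}} = {Hold}
|Sat(EX ((AF (¬empty ∧ req)) ∧ start))| = |{Hold}| = 1.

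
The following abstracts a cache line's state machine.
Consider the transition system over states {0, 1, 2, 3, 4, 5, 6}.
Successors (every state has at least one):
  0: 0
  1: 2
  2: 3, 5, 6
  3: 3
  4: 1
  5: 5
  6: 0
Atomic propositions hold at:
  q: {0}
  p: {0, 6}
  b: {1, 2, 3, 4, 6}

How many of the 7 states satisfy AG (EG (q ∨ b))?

3

Sat(q ∨ b) = {0, 1, 2, 3, 4, 6}
EG (q ∨ b): greatest fixpoint, start Z0 = {0, 1, 2, 3, 4, 6}, keep only states in Sat with some successor in Z. Already a fixed point.
Sat(EG (q ∨ b)) = {0, 1, 2, 3, 4, 6}
AG (EG (q ∨ b)): greatest fixpoint, start Z0 = {0, 1, 2, 3, 4, 6}, keep only states in Sat with every successor in Z. Z1 = {0, 1, 3, 4, 6}; Z2 = {0, 3, 4, 6}; Z3 = {0, 3, 6}; fixed.
Sat(AG (EG (q ∨ b))) = {0, 3, 6}
|Sat(AG (EG (q ∨ b)))| = |{0, 3, 6}| = 3.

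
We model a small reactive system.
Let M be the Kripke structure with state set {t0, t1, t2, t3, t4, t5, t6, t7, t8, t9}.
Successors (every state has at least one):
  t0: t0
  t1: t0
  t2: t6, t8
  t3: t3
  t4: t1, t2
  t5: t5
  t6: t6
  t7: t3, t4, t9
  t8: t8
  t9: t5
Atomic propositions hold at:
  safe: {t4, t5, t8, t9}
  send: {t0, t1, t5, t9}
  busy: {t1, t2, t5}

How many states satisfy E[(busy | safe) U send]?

5

Sat(busy | safe) = {t1, t2, t4, t5, t8, t9}
E[(busy | safe) U send]: least fixpoint, start Z0 = Sat(send) = {t0, t1, t5, t9}, add states in Sat(busy | safe) with some successor in Z. Z1 = {t0, t1, t4, t5, t9}; fixed.
Sat(E[(busy | safe) U send]) = {t0, t1, t4, t5, t9}
|Sat(E[(busy | safe) U send])| = |{t0, t1, t4, t5, t9}| = 5.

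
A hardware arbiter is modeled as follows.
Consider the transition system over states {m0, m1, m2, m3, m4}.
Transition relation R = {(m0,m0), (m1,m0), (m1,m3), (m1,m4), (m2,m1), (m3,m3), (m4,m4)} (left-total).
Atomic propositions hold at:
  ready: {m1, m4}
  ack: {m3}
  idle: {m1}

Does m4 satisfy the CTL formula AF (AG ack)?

No

AG ack: greatest fixpoint, start Z0 = {m3}, keep only states in Sat with every successor in Z. Already a fixed point.
Sat(AG ack) = {m3}
AF (AG ack): least fixpoint, start Z0 = {m3}, add states with every successor in Z. Already a fixed point.
Sat(AF (AG ack)) = {m3}
m4 ∉ Sat(AF (AG ack)) = {m3}, so the formula does not hold at m4.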